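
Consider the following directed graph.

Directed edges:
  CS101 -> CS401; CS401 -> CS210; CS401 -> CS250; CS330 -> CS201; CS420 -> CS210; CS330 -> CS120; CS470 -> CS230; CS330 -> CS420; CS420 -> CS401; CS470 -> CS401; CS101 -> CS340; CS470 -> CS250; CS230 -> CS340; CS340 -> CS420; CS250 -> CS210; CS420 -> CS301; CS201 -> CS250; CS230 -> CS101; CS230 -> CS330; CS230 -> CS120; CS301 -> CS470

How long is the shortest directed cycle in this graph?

For each vertex v, BFS finds the shortest path from v back to v.
The shortest such closed walk is CS230 → CS330 → CS420 → CS301 → CS470 → CS230, length 5.

5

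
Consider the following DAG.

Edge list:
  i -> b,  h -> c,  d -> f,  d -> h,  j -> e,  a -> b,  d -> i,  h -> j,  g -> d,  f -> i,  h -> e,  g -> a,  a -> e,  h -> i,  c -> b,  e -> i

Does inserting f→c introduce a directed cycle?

No

Adding f→c creates a cycle iff c can already reach f.
Explore from c: no path reaches f. The graph stays acyclic.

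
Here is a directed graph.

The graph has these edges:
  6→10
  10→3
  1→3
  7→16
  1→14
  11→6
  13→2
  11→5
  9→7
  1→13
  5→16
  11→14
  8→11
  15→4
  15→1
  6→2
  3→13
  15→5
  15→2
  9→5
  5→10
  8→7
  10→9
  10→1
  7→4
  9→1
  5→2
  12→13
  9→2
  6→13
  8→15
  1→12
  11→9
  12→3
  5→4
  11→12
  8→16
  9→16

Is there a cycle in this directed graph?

DFS with white/gray/black marking, starting from 13:
13 gray
  2 gray
  2 black
13 black
9 gray
  5 gray
    16 gray
    16 black
    5→2: 2 black — skip
    4 gray
    4 black
    10 gray
      10→9: 9 is gray → back edge
Back edge found, so a cycle exists: 9 → 5 → 10 → 9.

Yes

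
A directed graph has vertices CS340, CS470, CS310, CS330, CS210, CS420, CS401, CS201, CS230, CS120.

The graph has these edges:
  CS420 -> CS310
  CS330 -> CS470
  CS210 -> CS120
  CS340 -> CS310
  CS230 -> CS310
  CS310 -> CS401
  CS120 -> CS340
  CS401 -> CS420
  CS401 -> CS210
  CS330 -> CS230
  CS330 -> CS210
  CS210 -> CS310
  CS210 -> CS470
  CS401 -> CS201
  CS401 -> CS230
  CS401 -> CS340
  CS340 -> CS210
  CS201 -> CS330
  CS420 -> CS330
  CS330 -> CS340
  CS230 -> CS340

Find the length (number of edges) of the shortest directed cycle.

For each vertex v, BFS finds the shortest path from v back to v.
The shortest such closed walk is CS401 → CS210 → CS310 → CS401, length 3.

3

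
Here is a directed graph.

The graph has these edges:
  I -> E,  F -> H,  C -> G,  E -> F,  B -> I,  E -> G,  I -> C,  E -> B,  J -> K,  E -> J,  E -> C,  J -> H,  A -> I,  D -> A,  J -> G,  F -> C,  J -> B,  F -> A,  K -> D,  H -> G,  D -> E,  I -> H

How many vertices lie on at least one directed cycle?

A vertex is on a directed cycle iff it belongs to a strongly connected component of size ≥ 2 (or has a self-loop).
The vertices on cycles are {A, B, D, E, F, I, J, K} — 8 in total.

8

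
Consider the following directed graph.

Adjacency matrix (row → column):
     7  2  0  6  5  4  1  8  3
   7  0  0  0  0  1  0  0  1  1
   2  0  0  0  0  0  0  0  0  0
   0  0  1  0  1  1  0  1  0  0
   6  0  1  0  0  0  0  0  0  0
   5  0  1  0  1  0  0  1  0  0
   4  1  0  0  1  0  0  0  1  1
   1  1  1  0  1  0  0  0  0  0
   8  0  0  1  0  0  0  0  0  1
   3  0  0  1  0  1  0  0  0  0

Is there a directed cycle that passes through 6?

No

6 lies on a cycle iff there is a path from 6 back to itself.
Exploring from 6, it never reaches itself; equivalently, its strongly connected component is a singleton.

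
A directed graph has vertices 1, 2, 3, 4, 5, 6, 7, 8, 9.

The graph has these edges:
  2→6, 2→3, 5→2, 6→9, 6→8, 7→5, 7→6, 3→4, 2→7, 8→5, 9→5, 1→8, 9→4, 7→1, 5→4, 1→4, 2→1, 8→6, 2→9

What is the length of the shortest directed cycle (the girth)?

For each vertex v, BFS finds the shortest path from v back to v.
The shortest such closed walk is 6 → 8 → 6, length 2.

2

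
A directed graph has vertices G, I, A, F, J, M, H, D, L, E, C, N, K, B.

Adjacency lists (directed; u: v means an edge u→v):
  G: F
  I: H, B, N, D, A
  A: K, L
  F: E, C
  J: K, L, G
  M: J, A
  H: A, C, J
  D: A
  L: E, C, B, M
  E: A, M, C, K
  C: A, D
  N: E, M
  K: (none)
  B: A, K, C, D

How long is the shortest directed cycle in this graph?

For each vertex v, BFS finds the shortest path from v back to v.
The shortest such closed walk is J → L → M → J, length 3.

3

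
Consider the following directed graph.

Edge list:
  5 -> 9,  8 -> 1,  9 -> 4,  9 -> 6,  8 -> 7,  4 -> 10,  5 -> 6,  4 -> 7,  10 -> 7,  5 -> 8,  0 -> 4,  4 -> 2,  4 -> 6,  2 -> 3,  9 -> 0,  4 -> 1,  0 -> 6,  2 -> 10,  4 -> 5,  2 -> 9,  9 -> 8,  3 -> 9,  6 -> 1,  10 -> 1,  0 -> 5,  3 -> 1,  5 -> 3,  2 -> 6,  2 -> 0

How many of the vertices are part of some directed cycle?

6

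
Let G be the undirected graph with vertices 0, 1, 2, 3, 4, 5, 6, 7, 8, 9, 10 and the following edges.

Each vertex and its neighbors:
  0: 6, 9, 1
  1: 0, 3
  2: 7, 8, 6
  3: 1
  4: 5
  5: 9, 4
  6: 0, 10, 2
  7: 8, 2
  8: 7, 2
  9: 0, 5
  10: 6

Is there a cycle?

Yes

DFS, tracking each vertex's parent; an edge to a visited non-parent vertex closes a cycle.
Start from 5:
visit 5 (parent –)
  visit 9 (parent 5)
    visit 0 (parent 9)
      visit 6 (parent 0)
        6–0: parent, skip
        visit 10 (parent 6)
          10–6: parent, skip
        visit 2 (parent 6)
          visit 7 (parent 2)
            visit 8 (parent 7)
              8–7: parent, skip
              8–2: 2 visited and ≠ parent → cycle
Cycle: 2 – 7 – 8 – 2.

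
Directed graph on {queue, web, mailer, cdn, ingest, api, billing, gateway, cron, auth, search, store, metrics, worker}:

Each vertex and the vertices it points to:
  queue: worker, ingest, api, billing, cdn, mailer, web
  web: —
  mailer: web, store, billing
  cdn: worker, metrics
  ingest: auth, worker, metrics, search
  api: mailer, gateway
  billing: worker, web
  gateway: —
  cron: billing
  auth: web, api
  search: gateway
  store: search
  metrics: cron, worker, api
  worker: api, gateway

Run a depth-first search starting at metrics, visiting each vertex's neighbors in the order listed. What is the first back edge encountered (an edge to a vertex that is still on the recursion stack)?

mailer→billing

DFS from metrics (visiting each vertex's neighbors in the order listed); mark gray on enter, black on exit:
metrics gray
  cron gray
    billing gray
      worker gray
        api gray
          mailer gray
            web gray
            web black
            store gray
              search gray
                gateway gray
                gateway black
              search black
            store black
            mailer→billing: billing is gray → back edge
First back edge: mailer → billing.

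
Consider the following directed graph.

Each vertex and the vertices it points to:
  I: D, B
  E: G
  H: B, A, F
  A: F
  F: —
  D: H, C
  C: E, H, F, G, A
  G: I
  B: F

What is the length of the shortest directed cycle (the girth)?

4

For each vertex v, BFS finds the shortest path from v back to v.
The shortest such closed walk is D → C → G → I → D, length 4.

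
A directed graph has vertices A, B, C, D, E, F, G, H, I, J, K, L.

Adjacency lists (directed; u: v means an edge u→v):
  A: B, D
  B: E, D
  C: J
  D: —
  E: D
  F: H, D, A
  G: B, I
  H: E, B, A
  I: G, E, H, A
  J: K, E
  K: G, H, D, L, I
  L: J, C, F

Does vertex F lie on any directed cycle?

F lies on a cycle iff there is a path from F back to itself.
Exploring from F, it never reaches itself; equivalently, its strongly connected component is a singleton.

No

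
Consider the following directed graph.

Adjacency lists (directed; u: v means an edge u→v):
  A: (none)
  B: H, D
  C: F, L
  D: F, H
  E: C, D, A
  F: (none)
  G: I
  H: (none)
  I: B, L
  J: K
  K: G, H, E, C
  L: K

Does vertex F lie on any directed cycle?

No

F lies on a cycle iff there is a path from F back to itself.
Exploring from F, it never reaches itself; equivalently, its strongly connected component is a singleton.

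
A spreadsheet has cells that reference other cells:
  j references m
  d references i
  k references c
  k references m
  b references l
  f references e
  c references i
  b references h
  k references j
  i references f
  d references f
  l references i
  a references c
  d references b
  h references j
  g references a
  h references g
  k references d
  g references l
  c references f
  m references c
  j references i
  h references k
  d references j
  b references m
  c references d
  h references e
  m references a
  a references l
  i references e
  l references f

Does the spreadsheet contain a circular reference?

Yes

DFS with white/gray/black marking, starting from h:
h gray
  k gray
    m gray
      c gray
        i gray
          f gray
            e gray
            e black
          f black
          i→e: e black — skip
        i black
        d gray
          j gray
            j→m: m is gray → back edge
Back edge found, so a cycle exists: m → c → d → j → m.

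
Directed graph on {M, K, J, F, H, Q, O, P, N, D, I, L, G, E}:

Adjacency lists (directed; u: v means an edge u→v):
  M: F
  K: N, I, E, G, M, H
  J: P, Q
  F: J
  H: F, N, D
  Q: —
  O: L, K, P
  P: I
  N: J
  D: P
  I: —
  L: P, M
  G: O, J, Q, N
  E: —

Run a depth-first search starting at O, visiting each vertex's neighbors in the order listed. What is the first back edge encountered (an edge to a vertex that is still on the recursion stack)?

G→O

DFS from O (visiting each vertex's neighbors in the order listed); mark gray on enter, black on exit:
O gray
  L gray
    P gray
      I gray
      I black
    P black
    M gray
      F gray
        J gray
          J→P: P black — skip
          Q gray
          Q black
        J black
      F black
    M black
  L black
  K gray
    N gray
      N→J: J black — skip
    N black
    K→I: I black — skip
    E gray
    E black
    G gray
      G→O: O is gray → back edge
First back edge: G → O.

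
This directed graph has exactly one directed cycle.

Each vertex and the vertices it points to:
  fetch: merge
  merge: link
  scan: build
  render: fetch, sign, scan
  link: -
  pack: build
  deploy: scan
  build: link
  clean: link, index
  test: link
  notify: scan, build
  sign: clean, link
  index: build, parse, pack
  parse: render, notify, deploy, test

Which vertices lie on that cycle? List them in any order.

sign, clean, index, parse, render

DFS with gray/black marking from index:
index gray
  build gray
    link gray
    link black
  build black
  parse gray
    render gray
      fetch gray
        merge gray
          merge→link: link black — skip
        merge black
      fetch black
      sign gray
        clean gray
          clean→link: link black — skip
          clean→index: index is gray → back edge
Back edge closes the cycle index → parse → render → sign → clean → index; its vertices are {sign, clean, index, parse, render}.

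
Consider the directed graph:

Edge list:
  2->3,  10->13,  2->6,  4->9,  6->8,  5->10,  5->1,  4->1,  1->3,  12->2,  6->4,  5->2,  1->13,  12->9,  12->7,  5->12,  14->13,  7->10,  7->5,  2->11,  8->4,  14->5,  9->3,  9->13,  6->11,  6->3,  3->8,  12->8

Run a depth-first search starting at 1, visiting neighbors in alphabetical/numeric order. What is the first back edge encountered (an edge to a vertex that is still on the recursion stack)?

4→1

DFS from 1 (visiting neighbors in alphabetical/numeric order); mark gray on enter, black on exit:
1 gray
  3 gray
    8 gray
      4 gray
        4→1: 1 is gray → back edge
First back edge: 4 → 1.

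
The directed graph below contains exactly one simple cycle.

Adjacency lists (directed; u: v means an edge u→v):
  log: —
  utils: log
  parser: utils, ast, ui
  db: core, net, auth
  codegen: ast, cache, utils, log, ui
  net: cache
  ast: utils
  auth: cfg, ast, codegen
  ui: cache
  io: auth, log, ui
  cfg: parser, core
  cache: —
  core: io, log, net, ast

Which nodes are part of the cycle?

io, cfg, auth, core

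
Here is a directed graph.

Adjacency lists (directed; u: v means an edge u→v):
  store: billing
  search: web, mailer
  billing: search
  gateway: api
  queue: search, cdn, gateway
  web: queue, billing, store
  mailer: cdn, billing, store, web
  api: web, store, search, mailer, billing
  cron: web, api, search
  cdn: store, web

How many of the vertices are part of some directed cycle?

9

A vertex is on a directed cycle iff it belongs to a strongly connected component of size ≥ 2 (or has a self-loop).
The vertices on cycles are {api, cdn, web, queue, store, mailer, search, billing, gateway} — 9 in total.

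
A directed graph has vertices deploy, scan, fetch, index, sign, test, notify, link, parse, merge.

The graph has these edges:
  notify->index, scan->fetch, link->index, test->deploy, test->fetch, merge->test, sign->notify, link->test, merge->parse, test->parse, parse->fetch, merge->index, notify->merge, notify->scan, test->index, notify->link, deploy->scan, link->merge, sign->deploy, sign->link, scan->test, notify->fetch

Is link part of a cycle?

link lies on a cycle iff there is a path from link back to itself.
Exploring from link, it never reaches itself; equivalently, its strongly connected component is a singleton.

No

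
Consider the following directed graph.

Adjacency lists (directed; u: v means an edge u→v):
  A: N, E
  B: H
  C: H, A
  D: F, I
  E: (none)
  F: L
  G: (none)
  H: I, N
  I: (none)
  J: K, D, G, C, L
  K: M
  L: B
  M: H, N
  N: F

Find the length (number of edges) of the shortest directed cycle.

For each vertex v, BFS finds the shortest path from v back to v.
The shortest such closed walk is L → B → H → N → F → L, length 5.

5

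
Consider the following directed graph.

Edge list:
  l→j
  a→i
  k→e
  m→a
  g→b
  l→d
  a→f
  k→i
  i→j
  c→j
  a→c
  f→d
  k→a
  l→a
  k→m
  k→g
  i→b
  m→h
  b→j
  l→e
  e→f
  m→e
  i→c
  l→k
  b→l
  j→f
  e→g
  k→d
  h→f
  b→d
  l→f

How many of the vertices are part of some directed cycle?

A vertex is on a directed cycle iff it belongs to a strongly connected component of size ≥ 2 (or has a self-loop).
The vertices on cycles are {a, b, e, g, i, k, l, m} — 8 in total.

8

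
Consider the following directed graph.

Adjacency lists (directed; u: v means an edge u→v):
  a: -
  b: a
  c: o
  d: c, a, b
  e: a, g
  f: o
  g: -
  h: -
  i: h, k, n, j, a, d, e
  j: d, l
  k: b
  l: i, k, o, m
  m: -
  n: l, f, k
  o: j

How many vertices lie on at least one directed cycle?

8

A vertex is on a directed cycle iff it belongs to a strongly connected component of size ≥ 2 (or has a self-loop).
The vertices on cycles are {c, d, f, i, j, l, n, o} — 8 in total.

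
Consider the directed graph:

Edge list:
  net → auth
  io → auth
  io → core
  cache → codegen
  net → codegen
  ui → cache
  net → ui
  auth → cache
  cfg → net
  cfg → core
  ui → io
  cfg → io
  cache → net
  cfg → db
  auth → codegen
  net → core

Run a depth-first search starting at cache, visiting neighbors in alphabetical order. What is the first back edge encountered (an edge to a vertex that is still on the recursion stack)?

DFS from cache (visiting neighbors in alphabetical order); mark gray on enter, black on exit:
cache gray
  codegen gray
  codegen black
  net gray
    auth gray
      auth→cache: cache is gray → back edge
First back edge: auth → cache.

auth→cache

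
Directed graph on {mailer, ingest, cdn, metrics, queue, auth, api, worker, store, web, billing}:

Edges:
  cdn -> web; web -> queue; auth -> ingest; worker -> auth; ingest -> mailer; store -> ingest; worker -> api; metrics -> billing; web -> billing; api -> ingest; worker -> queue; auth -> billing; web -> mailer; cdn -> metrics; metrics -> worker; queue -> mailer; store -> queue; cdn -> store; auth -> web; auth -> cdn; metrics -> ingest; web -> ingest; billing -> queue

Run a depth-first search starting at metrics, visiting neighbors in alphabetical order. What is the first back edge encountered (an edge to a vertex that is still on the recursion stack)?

cdn→metrics

DFS from metrics (visiting neighbors in alphabetical order); mark gray on enter, black on exit:
metrics gray
  billing gray
    queue gray
      mailer gray
      mailer black
    queue black
  billing black
  ingest gray
    ingest→mailer: mailer black — skip
  ingest black
  worker gray
    api gray
      api→ingest: ingest black — skip
    api black
    auth gray
      auth→billing: billing black — skip
      cdn gray
        cdn→metrics: metrics is gray → back edge
First back edge: cdn → metrics.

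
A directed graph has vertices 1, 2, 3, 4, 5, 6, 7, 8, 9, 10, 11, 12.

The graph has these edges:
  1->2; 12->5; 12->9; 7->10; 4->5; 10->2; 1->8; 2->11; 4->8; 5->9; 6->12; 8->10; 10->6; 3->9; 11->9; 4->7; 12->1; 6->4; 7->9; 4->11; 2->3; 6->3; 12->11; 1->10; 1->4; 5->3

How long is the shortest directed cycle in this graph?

4

For each vertex v, BFS finds the shortest path from v back to v.
The shortest such closed walk is 1 → 10 → 6 → 12 → 1, length 4.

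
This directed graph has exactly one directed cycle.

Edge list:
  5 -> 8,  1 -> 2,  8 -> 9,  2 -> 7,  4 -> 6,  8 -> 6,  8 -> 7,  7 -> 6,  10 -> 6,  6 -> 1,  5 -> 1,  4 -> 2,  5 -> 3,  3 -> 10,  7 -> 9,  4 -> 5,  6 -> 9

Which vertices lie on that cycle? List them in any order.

1, 2, 6, 7

DFS with gray/black marking from 1:
1 gray
  2 gray
    7 gray
      9 gray
      9 black
      6 gray
        6→9: 9 black — skip
        6→1: 1 is gray → back edge
Back edge closes the cycle 1 → 2 → 7 → 6 → 1; its vertices are {1, 2, 6, 7}.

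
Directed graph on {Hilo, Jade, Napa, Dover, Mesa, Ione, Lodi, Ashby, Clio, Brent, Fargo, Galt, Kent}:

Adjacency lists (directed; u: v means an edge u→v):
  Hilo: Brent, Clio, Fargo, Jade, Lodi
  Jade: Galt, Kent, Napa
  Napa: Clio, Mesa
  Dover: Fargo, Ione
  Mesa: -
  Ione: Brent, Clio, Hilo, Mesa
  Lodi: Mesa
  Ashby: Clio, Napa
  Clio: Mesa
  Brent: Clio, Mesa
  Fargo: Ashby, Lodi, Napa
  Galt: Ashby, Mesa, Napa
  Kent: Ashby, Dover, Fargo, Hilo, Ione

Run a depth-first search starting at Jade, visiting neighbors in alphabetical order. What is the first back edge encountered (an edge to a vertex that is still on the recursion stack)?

Hilo→Jade

DFS from Jade (visiting neighbors in alphabetical order); mark gray on enter, black on exit:
Jade gray
  Galt gray
    Ashby gray
      Clio gray
        Mesa gray
        Mesa black
      Clio black
      Napa gray
        Napa→Clio: Clio black — skip
        Napa→Mesa: Mesa black — skip
      Napa black
    Ashby black
    Galt→Mesa: Mesa black — skip
    Galt→Napa: Napa black — skip
  Galt black
  Kent gray
    Kent→Ashby: Ashby black — skip
    Dover gray
      Fargo gray
        Fargo→Ashby: Ashby black — skip
        Lodi gray
          Lodi→Mesa: Mesa black — skip
        Lodi black
        Fargo→Napa: Napa black — skip
      Fargo black
      Ione gray
        Brent gray
          Brent→Clio: Clio black — skip
          Brent→Mesa: Mesa black — skip
        Brent black
        Ione→Clio: Clio black — skip
        Hilo gray
          Hilo→Brent: Brent black — skip
          Hilo→Clio: Clio black — skip
          Hilo→Fargo: Fargo black — skip
          Hilo→Jade: Jade is gray → back edge
First back edge: Hilo → Jade.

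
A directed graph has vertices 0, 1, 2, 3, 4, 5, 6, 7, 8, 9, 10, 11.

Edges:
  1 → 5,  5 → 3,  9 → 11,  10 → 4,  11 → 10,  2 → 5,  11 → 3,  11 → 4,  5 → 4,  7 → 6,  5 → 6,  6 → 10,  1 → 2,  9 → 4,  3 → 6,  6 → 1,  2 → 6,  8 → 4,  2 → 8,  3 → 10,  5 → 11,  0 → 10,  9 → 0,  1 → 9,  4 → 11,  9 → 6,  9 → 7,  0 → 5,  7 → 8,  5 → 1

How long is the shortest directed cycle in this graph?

2

For each vertex v, BFS finds the shortest path from v back to v.
The shortest such closed walk is 1 → 5 → 1, length 2.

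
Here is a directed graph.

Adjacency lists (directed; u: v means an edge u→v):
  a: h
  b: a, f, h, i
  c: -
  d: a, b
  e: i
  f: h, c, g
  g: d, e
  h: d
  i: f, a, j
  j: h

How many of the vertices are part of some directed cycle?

9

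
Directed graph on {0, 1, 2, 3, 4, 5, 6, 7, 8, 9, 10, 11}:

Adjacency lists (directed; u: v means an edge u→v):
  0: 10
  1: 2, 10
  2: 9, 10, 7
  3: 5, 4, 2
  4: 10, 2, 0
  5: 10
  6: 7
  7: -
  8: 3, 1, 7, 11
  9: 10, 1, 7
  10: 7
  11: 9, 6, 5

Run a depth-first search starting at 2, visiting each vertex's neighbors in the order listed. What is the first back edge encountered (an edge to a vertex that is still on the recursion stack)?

DFS from 2 (visiting each vertex's neighbors in the order listed); mark gray on enter, black on exit:
2 gray
  9 gray
    10 gray
      7 gray
      7 black
    10 black
    1 gray
      1→2: 2 is gray → back edge
First back edge: 1 → 2.

1->2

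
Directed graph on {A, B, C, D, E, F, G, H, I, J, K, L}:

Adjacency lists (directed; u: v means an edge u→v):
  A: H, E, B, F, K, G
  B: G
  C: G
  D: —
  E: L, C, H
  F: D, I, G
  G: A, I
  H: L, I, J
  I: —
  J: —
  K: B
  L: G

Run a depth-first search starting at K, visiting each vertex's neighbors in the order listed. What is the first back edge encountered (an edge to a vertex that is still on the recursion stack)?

DFS from K (visiting each vertex's neighbors in the order listed); mark gray on enter, black on exit:
K gray
  B gray
    G gray
      A gray
        H gray
          L gray
            L→G: G is gray → back edge
First back edge: L → G.

L->G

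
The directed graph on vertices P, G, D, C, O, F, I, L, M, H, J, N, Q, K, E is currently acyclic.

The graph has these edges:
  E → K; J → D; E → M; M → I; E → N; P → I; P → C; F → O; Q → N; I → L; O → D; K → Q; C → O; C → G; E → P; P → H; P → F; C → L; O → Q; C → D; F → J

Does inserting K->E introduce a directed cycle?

Yes

Adding K→E creates a cycle iff E can already reach K.
Path from E: E → K.
So E → … → K → E is a cycle.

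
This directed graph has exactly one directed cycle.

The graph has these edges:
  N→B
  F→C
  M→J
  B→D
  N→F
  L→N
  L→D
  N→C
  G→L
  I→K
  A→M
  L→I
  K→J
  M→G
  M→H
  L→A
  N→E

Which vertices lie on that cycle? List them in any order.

A, G, L, M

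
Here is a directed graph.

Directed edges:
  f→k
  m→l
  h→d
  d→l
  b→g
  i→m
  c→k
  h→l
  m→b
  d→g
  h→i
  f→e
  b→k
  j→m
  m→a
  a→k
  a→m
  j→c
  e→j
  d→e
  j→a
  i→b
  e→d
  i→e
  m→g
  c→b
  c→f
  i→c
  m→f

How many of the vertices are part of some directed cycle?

7

A vertex is on a directed cycle iff it belongs to a strongly connected component of size ≥ 2 (or has a self-loop).
The vertices on cycles are {a, c, d, e, f, j, m} — 7 in total.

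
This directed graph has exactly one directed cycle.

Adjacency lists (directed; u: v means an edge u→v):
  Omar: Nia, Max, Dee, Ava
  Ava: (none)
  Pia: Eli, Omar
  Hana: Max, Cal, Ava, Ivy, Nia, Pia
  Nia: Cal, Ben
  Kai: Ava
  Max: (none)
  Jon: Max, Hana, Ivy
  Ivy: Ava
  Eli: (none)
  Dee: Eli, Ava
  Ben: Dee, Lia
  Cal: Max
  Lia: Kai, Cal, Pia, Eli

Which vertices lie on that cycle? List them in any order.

DFS with gray/black marking from Nia:
Nia gray
  Cal gray
    Max gray
    Max black
  Cal black
  Ben gray
    Dee gray
      Eli gray
      Eli black
      Ava gray
      Ava black
    Dee black
    Lia gray
      Kai gray
        Kai→Ava: Ava black — skip
      Kai black
      Lia→Cal: Cal black — skip
      Pia gray
        Pia→Eli: Eli black — skip
        Omar gray
          Omar→Nia: Nia is gray → back edge
Back edge closes the cycle Nia → Ben → Lia → Pia → Omar → Nia; its vertices are {Ben, Lia, Nia, Pia, Omar}.

Ben, Lia, Nia, Pia, Omar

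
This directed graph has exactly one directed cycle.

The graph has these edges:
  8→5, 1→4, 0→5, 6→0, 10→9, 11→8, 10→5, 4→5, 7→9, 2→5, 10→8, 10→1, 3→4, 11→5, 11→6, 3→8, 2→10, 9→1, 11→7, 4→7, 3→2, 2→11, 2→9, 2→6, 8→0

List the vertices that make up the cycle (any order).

1, 4, 7, 9

DFS with gray/black marking from 1:
1 gray
  4 gray
    5 gray
    5 black
    7 gray
      9 gray
        9→1: 1 is gray → back edge
Back edge closes the cycle 1 → 4 → 7 → 9 → 1; its vertices are {1, 4, 7, 9}.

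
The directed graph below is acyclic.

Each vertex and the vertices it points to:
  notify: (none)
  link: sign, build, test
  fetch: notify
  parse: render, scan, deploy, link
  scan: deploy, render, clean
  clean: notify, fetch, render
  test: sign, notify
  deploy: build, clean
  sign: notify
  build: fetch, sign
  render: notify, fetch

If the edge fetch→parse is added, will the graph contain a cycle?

Yes

Adding fetch→parse creates a cycle iff parse can already reach fetch.
Path from parse: parse → render → fetch.
So parse → … → fetch → parse is a cycle.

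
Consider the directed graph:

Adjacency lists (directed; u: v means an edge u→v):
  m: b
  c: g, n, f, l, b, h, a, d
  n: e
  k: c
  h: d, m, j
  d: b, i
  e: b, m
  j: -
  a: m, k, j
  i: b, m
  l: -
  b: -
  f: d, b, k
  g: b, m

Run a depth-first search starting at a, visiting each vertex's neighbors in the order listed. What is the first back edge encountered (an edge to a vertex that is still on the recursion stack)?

f→k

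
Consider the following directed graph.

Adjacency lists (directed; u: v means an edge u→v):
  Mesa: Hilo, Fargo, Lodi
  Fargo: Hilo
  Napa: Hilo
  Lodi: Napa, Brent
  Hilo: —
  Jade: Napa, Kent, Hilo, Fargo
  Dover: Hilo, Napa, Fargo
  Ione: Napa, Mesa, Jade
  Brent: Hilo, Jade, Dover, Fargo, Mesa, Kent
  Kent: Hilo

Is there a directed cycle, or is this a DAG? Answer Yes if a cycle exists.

Yes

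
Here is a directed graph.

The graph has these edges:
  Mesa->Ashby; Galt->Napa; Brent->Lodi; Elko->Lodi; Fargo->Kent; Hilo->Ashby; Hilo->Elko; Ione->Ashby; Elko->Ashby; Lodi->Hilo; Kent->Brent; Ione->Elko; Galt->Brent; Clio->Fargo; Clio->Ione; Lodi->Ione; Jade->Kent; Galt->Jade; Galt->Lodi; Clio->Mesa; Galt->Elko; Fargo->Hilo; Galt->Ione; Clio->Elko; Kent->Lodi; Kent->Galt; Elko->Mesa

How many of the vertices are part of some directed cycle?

A vertex is on a directed cycle iff it belongs to a strongly connected component of size ≥ 2 (or has a self-loop).
The vertices on cycles are {Elko, Galt, Hilo, Ione, Jade, Kent, Lodi} — 7 in total.

7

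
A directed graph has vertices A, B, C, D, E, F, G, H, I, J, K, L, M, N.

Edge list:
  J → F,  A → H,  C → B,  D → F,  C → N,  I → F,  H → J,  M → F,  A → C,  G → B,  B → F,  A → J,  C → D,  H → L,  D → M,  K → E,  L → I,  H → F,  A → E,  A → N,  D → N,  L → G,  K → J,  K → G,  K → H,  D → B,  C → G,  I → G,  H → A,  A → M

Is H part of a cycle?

H is on a cycle iff H can reach itself via ≥1 edge.
H → A → H — yes.

Yes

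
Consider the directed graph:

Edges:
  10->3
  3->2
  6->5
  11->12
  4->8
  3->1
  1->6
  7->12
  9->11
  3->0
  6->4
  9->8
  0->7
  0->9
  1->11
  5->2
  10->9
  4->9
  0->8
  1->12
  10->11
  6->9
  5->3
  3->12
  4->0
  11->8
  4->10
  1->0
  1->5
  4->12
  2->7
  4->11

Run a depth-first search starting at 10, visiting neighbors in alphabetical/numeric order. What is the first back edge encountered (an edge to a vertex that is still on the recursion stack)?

DFS from 10 (visiting neighbors in alphabetical/numeric order); mark gray on enter, black on exit:
10 gray
  3 gray
    0 gray
      7 gray
        12 gray
        12 black
      7 black
      8 gray
      8 black
      9 gray
        9→8: 8 black — skip
        11 gray
          11→8: 8 black — skip
          11→12: 12 black — skip
        11 black
      9 black
    0 black
    1 gray
      1→0: 0 black — skip
      5 gray
        2 gray
          2→7: 7 black — skip
        2 black
        5→3: 3 is gray → back edge
First back edge: 5 → 3.

5→3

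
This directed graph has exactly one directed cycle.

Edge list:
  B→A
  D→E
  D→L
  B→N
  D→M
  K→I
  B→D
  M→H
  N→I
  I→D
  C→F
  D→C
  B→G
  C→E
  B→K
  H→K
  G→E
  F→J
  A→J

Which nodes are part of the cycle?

D, H, I, K, M

DFS with gray/black marking from D:
D gray
  M gray
    H gray
      K gray
        I gray
          I→D: D is gray → back edge
Back edge closes the cycle D → M → H → K → I → D; its vertices are {D, H, I, K, M}.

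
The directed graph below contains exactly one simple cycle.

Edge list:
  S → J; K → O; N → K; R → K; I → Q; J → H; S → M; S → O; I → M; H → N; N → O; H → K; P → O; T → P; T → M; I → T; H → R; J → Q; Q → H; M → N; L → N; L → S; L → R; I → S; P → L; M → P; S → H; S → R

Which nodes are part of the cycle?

L, M, P, S

DFS with gray/black marking from S:
S gray
  M gray
    P gray
      L gray
        N gray
          K gray
            O gray
            O black
          K black
          N→O: O black — skip
        N black
        L→S: S is gray → back edge
Back edge closes the cycle S → M → P → L → S; its vertices are {L, M, P, S}.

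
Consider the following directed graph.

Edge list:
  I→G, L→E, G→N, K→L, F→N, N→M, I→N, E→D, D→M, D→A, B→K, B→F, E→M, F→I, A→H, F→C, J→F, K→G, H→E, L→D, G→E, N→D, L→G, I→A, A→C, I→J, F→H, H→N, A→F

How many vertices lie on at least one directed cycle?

A vertex is on a directed cycle iff it belongs to a strongly connected component of size ≥ 2 (or has a self-loop).
The vertices on cycles are {A, D, E, F, G, H, I, J, N} — 9 in total.

9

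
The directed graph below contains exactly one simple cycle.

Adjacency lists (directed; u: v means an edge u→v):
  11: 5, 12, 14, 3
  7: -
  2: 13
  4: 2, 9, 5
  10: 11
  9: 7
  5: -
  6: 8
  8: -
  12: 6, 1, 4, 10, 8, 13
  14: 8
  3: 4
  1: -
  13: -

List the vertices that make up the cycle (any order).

DFS with gray/black marking from 12:
12 gray
  6 gray
    8 gray
    8 black
  6 black
  1 gray
  1 black
  4 gray
    2 gray
      13 gray
      13 black
    2 black
    9 gray
      7 gray
      7 black
    9 black
    5 gray
    5 black
  4 black
  10 gray
    11 gray
      11→5: 5 black — skip
      11→12: 12 is gray → back edge
Back edge closes the cycle 12 → 10 → 11 → 12; its vertices are {10, 11, 12}.

10, 11, 12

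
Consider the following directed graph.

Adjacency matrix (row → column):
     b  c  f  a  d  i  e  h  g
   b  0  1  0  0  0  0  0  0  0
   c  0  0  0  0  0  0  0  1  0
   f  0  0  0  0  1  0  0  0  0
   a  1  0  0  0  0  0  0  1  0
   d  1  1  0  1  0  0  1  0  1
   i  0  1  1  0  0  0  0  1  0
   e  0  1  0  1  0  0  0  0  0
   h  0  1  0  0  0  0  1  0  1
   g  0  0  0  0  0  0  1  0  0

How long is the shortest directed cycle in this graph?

For each vertex v, BFS finds the shortest path from v back to v.
The shortest such closed walk is h → c → h, length 2.

2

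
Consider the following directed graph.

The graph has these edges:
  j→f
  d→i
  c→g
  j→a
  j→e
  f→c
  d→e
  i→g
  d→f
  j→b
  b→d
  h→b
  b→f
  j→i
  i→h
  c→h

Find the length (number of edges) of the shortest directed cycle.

4

For each vertex v, BFS finds the shortest path from v back to v.
The shortest such closed walk is b → d → i → h → b, length 4.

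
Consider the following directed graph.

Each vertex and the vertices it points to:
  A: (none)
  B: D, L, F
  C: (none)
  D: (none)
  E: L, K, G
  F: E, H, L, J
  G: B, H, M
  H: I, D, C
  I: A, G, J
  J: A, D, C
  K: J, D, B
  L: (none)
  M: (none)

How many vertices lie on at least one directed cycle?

7

A vertex is on a directed cycle iff it belongs to a strongly connected component of size ≥ 2 (or has a self-loop).
The vertices on cycles are {B, E, F, G, H, I, K} — 7 in total.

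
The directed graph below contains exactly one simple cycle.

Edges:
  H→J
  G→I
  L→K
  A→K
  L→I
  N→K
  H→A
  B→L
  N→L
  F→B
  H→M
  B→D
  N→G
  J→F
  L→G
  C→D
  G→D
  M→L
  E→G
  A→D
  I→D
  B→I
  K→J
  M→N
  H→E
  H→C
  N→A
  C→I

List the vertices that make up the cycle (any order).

DFS with gray/black marking from J:
J gray
  F gray
    B gray
      L gray
        K gray
          K→J: J is gray → back edge
Back edge closes the cycle J → F → B → L → K → J; its vertices are {B, F, J, K, L}.

B, F, J, K, L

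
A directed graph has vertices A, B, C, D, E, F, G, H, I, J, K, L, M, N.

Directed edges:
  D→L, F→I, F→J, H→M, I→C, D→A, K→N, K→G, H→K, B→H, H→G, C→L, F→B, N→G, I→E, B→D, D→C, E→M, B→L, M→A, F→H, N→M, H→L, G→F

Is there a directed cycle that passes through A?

No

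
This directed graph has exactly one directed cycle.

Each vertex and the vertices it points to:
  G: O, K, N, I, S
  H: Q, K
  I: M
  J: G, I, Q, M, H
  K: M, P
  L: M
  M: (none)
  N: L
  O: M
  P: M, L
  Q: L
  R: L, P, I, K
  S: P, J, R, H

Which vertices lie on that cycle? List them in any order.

G, J, S

DFS with gray/black marking from S:
S gray
  P gray
    M gray
    M black
    L gray
      L→M: M black — skip
    L black
  P black
  J gray
    G gray
      O gray
        O→M: M black — skip
      O black
      K gray
        K→M: M black — skip
        K→P: P black — skip
      K black
      N gray
        N→L: L black — skip
      N black
      I gray
        I→M: M black — skip
      I black
      G→S: S is gray → back edge
Back edge closes the cycle S → J → G → S; its vertices are {G, J, S}.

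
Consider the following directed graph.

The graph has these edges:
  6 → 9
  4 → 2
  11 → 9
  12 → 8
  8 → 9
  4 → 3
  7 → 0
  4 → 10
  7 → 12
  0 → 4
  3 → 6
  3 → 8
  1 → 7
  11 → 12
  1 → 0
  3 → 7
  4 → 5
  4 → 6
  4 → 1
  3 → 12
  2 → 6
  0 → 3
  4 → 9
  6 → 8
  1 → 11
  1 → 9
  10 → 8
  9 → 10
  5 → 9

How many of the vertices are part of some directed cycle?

8

A vertex is on a directed cycle iff it belongs to a strongly connected component of size ≥ 2 (or has a self-loop).
The vertices on cycles are {0, 1, 3, 4, 7, 8, 9, 10} — 8 in total.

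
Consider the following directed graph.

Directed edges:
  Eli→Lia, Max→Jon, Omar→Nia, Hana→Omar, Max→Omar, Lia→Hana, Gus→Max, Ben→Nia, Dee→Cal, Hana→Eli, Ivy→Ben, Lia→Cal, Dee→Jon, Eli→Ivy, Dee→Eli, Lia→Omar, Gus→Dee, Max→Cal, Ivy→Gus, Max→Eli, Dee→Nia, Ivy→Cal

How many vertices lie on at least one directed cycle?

7

A vertex is on a directed cycle iff it belongs to a strongly connected component of size ≥ 2 (or has a self-loop).
The vertices on cycles are {Dee, Eli, Gus, Ivy, Lia, Max, Hana} — 7 in total.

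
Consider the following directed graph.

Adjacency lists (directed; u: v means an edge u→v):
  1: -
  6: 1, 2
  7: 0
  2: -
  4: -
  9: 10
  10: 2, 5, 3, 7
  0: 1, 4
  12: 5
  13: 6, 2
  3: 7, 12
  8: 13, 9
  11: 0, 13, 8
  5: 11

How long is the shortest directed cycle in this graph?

5

For each vertex v, BFS finds the shortest path from v back to v.
The shortest such closed walk is 10 → 5 → 11 → 8 → 9 → 10, length 5.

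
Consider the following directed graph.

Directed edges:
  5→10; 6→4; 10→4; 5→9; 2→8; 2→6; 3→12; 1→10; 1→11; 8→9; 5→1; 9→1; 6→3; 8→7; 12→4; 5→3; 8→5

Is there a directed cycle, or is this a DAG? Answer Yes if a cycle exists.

DFS with white/gray/black marking, starting from 4:
4 gray
4 black
1 gray
  11 gray
  11 black
  10 gray
    10→4: 4 black — skip
  10 black
1 black
2 gray
  6 gray
    6→4: 4 black — skip
    3 gray
      12 gray
        12→4: 4 black — skip
      12 black
    3 black
  6 black
  8 gray
    9 gray
      9→1: 1 black — skip
    9 black
    5 gray
      5→9: 9 black — skip
      5→1: 1 black — skip
      5→3: 3 black — skip
      5→10: 10 black — skip
    5 black
    7 gray
    7 black
  8 black
2 black
Every edge goes to a white or black vertex — no back edge, so the graph is acyclic.

No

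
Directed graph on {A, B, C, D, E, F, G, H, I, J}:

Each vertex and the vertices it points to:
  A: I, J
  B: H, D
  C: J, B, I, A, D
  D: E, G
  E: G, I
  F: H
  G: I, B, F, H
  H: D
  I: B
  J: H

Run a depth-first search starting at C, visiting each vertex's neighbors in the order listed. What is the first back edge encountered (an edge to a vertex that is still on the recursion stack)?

B->H

DFS from C (visiting each vertex's neighbors in the order listed); mark gray on enter, black on exit:
C gray
  J gray
    H gray
      D gray
        E gray
          G gray
            I gray
              B gray
                B→H: H is gray → back edge
First back edge: B → H.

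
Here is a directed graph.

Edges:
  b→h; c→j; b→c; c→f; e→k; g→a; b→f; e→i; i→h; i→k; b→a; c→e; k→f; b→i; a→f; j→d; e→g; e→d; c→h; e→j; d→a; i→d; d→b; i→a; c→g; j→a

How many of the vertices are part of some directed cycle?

6

A vertex is on a directed cycle iff it belongs to a strongly connected component of size ≥ 2 (or has a self-loop).
The vertices on cycles are {b, c, d, e, i, j} — 6 in total.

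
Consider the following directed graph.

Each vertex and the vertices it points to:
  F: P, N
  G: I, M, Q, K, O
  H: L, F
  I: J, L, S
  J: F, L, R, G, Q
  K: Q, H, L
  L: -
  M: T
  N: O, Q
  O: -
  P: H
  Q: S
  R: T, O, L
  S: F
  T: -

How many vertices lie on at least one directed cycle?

9

A vertex is on a directed cycle iff it belongs to a strongly connected component of size ≥ 2 (or has a self-loop).
The vertices on cycles are {F, G, H, I, J, N, P, Q, S} — 9 in total.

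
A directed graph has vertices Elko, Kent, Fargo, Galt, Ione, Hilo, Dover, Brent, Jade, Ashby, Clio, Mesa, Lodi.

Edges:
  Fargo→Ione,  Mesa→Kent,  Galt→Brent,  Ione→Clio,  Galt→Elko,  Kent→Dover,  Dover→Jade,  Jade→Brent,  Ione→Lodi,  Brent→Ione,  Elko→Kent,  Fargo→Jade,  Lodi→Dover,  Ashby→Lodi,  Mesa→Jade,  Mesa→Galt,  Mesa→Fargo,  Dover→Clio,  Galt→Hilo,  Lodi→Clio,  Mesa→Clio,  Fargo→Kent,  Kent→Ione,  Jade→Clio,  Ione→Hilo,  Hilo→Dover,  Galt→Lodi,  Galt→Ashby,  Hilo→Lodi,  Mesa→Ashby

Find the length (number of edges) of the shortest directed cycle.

For each vertex v, BFS finds the shortest path from v back to v.
The shortest such closed walk is Brent → Ione → Hilo → Dover → Jade → Brent, length 5.

5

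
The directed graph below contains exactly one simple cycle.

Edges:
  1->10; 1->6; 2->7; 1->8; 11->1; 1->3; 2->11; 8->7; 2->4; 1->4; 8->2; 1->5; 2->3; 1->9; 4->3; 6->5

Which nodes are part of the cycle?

1, 2, 8, 11

DFS with gray/black marking from 1:
1 gray
  3 gray
  3 black
  4 gray
    4→3: 3 black — skip
  4 black
  9 gray
  9 black
  6 gray
    5 gray
    5 black
  6 black
  10 gray
  10 black
  8 gray
    7 gray
    7 black
    2 gray
      2→7: 7 black — skip
      11 gray
        11→1: 1 is gray → back edge
Back edge closes the cycle 1 → 8 → 2 → 11 → 1; its vertices are {1, 2, 8, 11}.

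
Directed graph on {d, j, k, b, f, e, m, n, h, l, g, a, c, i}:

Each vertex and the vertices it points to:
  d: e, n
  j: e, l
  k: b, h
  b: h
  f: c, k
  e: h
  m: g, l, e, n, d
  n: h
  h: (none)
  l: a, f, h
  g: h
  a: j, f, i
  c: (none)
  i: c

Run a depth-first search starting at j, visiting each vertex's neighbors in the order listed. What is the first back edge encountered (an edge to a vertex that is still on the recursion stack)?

a->j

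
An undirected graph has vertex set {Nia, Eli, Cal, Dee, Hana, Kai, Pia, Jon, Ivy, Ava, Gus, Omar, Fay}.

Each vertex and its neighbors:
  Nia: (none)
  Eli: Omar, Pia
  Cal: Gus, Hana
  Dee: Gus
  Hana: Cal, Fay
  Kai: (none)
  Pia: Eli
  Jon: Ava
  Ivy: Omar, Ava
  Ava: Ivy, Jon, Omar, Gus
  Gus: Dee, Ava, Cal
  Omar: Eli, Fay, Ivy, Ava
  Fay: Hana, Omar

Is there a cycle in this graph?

Yes

DFS, tracking each vertex's parent; an edge to a visited non-parent vertex closes a cycle.
Start from Omar:
visit Omar (parent –)
  visit Eli (parent Omar)
    Eli–Omar: parent, skip
    visit Pia (parent Eli)
      Pia–Eli: parent, skip
  visit Fay (parent Omar)
    visit Hana (parent Fay)
      visit Cal (parent Hana)
        visit Gus (parent Cal)
          visit Dee (parent Gus)
            Dee–Gus: parent, skip
          visit Ava (parent Gus)
            visit Ivy (parent Ava)
              Ivy–Omar: Omar visited and ≠ parent → cycle
Cycle: Omar – Fay – Hana – Cal – Gus – Ava – Ivy – Omar.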